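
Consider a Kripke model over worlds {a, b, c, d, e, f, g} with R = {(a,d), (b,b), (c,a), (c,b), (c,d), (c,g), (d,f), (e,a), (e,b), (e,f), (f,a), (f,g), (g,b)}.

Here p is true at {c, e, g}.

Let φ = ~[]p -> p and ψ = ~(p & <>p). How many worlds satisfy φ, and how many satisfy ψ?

For ~[]p -> p:
a: ~[]p is T, p is F. ✗
b: ~[]p is T, p is F. ✗
c: ~[]p is T, p is T. ✓
d: ~[]p is T, p is F. ✗
e: ~[]p is T, p is T. ✓
f: ~[]p is T, p is F. ✗
g: ~[]p is T, p is T. ✓
— 3 worlds.
For ~(p & <>p):
a: p & <>p is F. ✓
b: p & <>p is F. ✓
c: p & <>p is T. ✗
d: p & <>p is F. ✓
e: p & <>p is F. ✓
f: p & <>p is F. ✓
g: p & <>p is F. ✓
— 6 worlds.

3 and 6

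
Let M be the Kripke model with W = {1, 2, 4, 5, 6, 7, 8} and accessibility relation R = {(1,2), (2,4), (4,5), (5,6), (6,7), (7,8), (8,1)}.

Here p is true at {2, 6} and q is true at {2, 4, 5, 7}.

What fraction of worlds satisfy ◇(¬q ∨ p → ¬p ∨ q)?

1: successors {2}; ¬q ∨ p → ¬p ∨ q there: 2:T. ✓
2: successors {4}; ¬q ∨ p → ¬p ∨ q there: 4:T. ✓
4: successors {5}; ¬q ∨ p → ¬p ∨ q there: 5:T. ✓
5: successors {6}; ¬q ∨ p → ¬p ∨ q there: 6:F. ✗
6: successors {7}; ¬q ∨ p → ¬p ∨ q there: 7:T. ✓
7: successors {8}; ¬q ∨ p → ¬p ∨ q there: 8:T. ✓
8: successors {1}; ¬q ∨ p → ¬p ∨ q there: 1:T. ✓
That's 6 of 7 worlds, so 6/7.

6/7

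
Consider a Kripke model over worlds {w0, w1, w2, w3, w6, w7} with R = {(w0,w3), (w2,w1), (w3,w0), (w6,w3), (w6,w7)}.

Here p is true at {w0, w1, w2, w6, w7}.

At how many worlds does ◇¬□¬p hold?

w0: successors {w3}; ¬□¬p there: w3:T. ✓
w1: no successors, so ◇¬□¬p fails. ✗
w2: successors {w1}; ¬□¬p there: w1:F. ✗
w3: successors {w0}; ¬□¬p there: w0:F. ✗
w6: successors {w3, w7}; ¬□¬p there: w3:T, w7:F. ✓
w7: no successors, so ◇¬□¬p fails. ✗
Satisfying worlds: {w0, w6}.

2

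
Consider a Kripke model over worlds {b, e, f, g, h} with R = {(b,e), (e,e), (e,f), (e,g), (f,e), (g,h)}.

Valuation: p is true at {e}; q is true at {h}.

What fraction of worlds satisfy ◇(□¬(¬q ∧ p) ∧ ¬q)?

b: successors {e}; □¬(¬q ∧ p) ∧ ¬q there: e:F. ✗
e: successors {e, f, g}; □¬(¬q ∧ p) ∧ ¬q there: e:F, f:F, g:T. ✓
f: successors {e}; □¬(¬q ∧ p) ∧ ¬q there: e:F. ✗
g: successors {h}; □¬(¬q ∧ p) ∧ ¬q there: h:F. ✗
h: no successors, so ◇(□¬(¬q ∧ p) ∧ ¬q) fails. ✗
That's 1 of 5 worlds, so 1/5.

1/5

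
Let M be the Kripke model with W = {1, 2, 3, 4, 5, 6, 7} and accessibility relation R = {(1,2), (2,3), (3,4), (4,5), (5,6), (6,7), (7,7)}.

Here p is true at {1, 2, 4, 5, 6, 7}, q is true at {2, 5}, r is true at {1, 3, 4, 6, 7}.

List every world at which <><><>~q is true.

{1, 3, 4, 5, 6, 7}

1: successors {2}; <><>~q there: 2:T. ✓
2: successors {3}; <><>~q there: 3:F. ✗
3: successors {4}; <><>~q there: 4:T. ✓
4: successors {5}; <><>~q there: 5:T. ✓
5: successors {6}; <><>~q there: 6:T. ✓
6: successors {7}; <><>~q there: 7:T. ✓
7: successors {7}; <><>~q there: 7:T. ✓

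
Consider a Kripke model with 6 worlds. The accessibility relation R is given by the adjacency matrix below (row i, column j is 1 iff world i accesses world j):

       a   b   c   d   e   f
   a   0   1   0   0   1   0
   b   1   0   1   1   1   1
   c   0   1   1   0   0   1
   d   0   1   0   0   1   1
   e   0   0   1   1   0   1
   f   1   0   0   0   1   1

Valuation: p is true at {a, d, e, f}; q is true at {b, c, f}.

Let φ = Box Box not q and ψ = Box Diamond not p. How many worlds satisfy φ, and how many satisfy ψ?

0 and 1

For Box Box not q:
a: successors {b, e}; Box not q there: b:F, e:F. ✗
b: successors {a, c, d, e, f}; Box not q there: a:F, c:F, d:F, e:F, f:F. ✗
c: successors {b, c, f}; Box not q there: b:F, c:F, f:F. ✗
d: successors {b, e, f}; Box not q there: b:F, e:F, f:F. ✗
e: successors {c, d, f}; Box not q there: c:F, d:F, f:F. ✗
f: successors {a, e, f}; Box not q there: a:F, e:F, f:F. ✗
— 0 worlds.
For Box Diamond not p:
a: successors {b, e}; Diamond not p there: b:T, e:T. ✓
b: successors {a, c, d, e, f}; Diamond not p there: a:T, c:T, d:T, e:T, f:F. ✗
c: successors {b, c, f}; Diamond not p there: b:T, c:T, f:F. ✗
d: successors {b, e, f}; Diamond not p there: b:T, e:T, f:F. ✗
e: successors {c, d, f}; Diamond not p there: c:T, d:T, f:F. ✗
f: successors {a, e, f}; Diamond not p there: a:T, e:T, f:F. ✗
— 1 world.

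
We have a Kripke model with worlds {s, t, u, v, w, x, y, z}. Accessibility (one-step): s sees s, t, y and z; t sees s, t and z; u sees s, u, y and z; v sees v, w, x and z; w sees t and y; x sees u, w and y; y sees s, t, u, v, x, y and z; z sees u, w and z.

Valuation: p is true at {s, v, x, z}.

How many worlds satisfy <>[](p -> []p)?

s: successors {s, t, y, z}; [](p -> []p) there: s:F, t:F, y:F, z:F. ✗
t: successors {s, t, z}; [](p -> []p) there: s:F, t:F, z:F. ✗
u: successors {s, u, y, z}; [](p -> []p) there: s:F, u:F, y:F, z:F. ✗
v: successors {v, w, x, z}; [](p -> []p) there: v:F, w:T, x:T, z:F. ✓
w: successors {t, y}; [](p -> []p) there: t:F, y:F. ✗
x: successors {u, w, y}; [](p -> []p) there: u:F, w:T, y:F. ✓
y: successors {s, t, u, v, x, y, z}; [](p -> []p) there: s:F, t:F, u:F, v:F, x:T, y:F, z:F. ✓
z: successors {u, w, z}; [](p -> []p) there: u:F, w:T, z:F. ✓
Satisfying worlds: {v, x, y, z}.

4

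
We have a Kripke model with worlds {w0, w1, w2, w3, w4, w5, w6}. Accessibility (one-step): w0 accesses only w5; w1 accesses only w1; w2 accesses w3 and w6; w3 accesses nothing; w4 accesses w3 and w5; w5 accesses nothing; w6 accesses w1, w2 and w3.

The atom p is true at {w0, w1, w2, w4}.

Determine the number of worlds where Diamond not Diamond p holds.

4

w0: successors {w5}; not Diamond p there: w5:T. ✓
w1: successors {w1}; not Diamond p there: w1:F. ✗
w2: successors {w3, w6}; not Diamond p there: w3:T, w6:F. ✓
w3: no successors, so Diamond not Diamond p fails. ✗
w4: successors {w3, w5}; not Diamond p there: w3:T, w5:T. ✓
w5: no successors, so Diamond not Diamond p fails. ✗
w6: successors {w1, w2, w3}; not Diamond p there: w1:F, w2:T, w3:T. ✓
Satisfying worlds: {w0, w2, w4, w6}.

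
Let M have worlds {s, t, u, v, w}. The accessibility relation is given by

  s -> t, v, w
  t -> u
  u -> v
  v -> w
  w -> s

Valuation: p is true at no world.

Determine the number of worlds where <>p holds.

0

s: successors {t, v, w}; p there: t:F, v:F, w:F. ✗
t: successors {u}; p there: u:F. ✗
u: successors {v}; p there: v:F. ✗
v: successors {w}; p there: w:F. ✗
w: successors {s}; p there: s:F. ✗
Satisfying worlds: ∅.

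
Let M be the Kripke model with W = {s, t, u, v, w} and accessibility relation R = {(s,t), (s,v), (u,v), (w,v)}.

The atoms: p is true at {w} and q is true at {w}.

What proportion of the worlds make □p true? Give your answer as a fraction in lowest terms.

2/5

s: successors {t, v}; p there: t:F, v:F. ✗
t: no successors, so □p holds vacuously. ✓
u: successors {v}; p there: v:F. ✗
v: no successors, so □p holds vacuously. ✓
w: successors {v}; p there: v:F. ✗
That's 2 of 5 worlds, so 2/5.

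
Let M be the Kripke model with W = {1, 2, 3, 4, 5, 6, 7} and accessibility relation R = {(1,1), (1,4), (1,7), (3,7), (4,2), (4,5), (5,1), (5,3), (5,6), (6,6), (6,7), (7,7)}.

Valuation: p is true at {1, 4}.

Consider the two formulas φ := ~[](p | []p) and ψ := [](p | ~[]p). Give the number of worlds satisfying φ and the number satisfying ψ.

For ~[](p | []p):
1: [](p | []p) is F. ✓
2: [](p | []p) is T. ✗
3: [](p | []p) is F. ✓
4: [](p | []p) is F. ✓
5: [](p | []p) is F. ✓
6: [](p | []p) is F. ✓
7: [](p | []p) is F. ✓
— 6 worlds.
For [](p | ~[]p):
1: successors {1, 4, 7}; p | ~[]p there: 1:T, 4:T, 7:T. ✓
2: no successors, so [](p | ~[]p) holds vacuously. ✓
3: successors {7}; p | ~[]p there: 7:T. ✓
4: successors {2, 5}; p | ~[]p there: 2:F, 5:T. ✗
5: successors {1, 3, 6}; p | ~[]p there: 1:T, 3:T, 6:T. ✓
6: successors {6, 7}; p | ~[]p there: 6:T, 7:T. ✓
7: successors {7}; p | ~[]p there: 7:T. ✓
— 6 worlds.

6 and 6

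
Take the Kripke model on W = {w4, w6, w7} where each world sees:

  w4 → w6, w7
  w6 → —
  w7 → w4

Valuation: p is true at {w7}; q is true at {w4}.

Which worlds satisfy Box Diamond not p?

{w6, w7}

w4: successors {w6, w7}; Diamond not p there: w6:F, w7:T. ✗
w6: no successors, so Box Diamond not p holds vacuously. ✓
w7: successors {w4}; Diamond not p there: w4:T. ✓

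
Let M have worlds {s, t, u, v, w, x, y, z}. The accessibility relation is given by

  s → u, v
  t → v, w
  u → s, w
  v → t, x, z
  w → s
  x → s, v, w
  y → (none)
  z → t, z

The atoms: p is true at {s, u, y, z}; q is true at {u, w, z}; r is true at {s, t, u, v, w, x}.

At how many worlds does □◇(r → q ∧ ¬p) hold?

s: successors {u, v}; ◇(r → q ∧ ¬p) there: u:T, v:T. ✓
t: successors {v, w}; ◇(r → q ∧ ¬p) there: v:T, w:F. ✗
u: successors {s, w}; ◇(r → q ∧ ¬p) there: s:F, w:F. ✗
v: successors {t, x, z}; ◇(r → q ∧ ¬p) there: t:T, x:T, z:T. ✓
w: successors {s}; ◇(r → q ∧ ¬p) there: s:F. ✗
x: successors {s, v, w}; ◇(r → q ∧ ¬p) there: s:F, v:T, w:F. ✗
y: no successors, so □◇(r → q ∧ ¬p) holds vacuously. ✓
z: successors {t, z}; ◇(r → q ∧ ¬p) there: t:T, z:T. ✓
Satisfying worlds: {s, v, y, z}.

4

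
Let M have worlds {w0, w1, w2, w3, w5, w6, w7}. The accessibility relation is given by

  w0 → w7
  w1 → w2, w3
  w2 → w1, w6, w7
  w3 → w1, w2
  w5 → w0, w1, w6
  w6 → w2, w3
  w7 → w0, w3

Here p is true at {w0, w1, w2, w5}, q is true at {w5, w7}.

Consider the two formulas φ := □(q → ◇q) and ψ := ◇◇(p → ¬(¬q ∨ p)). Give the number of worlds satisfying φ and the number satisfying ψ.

5 and 7

For □(q → ◇q):
w0: successors {w7}; q → ◇q there: w7:F. ✗
w1: successors {w2, w3}; q → ◇q there: w2:T, w3:T. ✓
w2: successors {w1, w6, w7}; q → ◇q there: w1:T, w6:T, w7:F. ✗
w3: successors {w1, w2}; q → ◇q there: w1:T, w2:T. ✓
w5: successors {w0, w1, w6}; q → ◇q there: w0:T, w1:T, w6:T. ✓
w6: successors {w2, w3}; q → ◇q there: w2:T, w3:T. ✓
w7: successors {w0, w3}; q → ◇q there: w0:T, w3:T. ✓
— 5 worlds.
For ◇◇(p → ¬(¬q ∨ p)):
w0: successors {w7}; ◇(p → ¬(¬q ∨ p)) there: w7:T. ✓
w1: successors {w2, w3}; ◇(p → ¬(¬q ∨ p)) there: w2:T, w3:F. ✓
w2: successors {w1, w6, w7}; ◇(p → ¬(¬q ∨ p)) there: w1:T, w6:T, w7:T. ✓
w3: successors {w1, w2}; ◇(p → ¬(¬q ∨ p)) there: w1:T, w2:T. ✓
w5: successors {w0, w1, w6}; ◇(p → ¬(¬q ∨ p)) there: w0:T, w1:T, w6:T. ✓
w6: successors {w2, w3}; ◇(p → ¬(¬q ∨ p)) there: w2:T, w3:F. ✓
w7: successors {w0, w3}; ◇(p → ¬(¬q ∨ p)) there: w0:T, w3:F. ✓
— 7 worlds.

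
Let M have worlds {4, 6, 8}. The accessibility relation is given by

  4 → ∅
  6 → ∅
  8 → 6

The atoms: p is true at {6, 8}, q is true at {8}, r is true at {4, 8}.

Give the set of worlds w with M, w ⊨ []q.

4: no successors, so []q holds vacuously. ✓
6: no successors, so []q holds vacuously. ✓
8: successors {6}; q there: 6:F. ✗

{4, 6}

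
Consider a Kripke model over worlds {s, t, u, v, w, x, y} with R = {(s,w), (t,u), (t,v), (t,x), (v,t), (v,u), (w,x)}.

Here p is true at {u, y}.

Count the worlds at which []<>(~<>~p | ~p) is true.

4

s: successors {w}; <>(~<>~p | ~p) there: w:T. ✓
t: successors {u, v, x}; <>(~<>~p | ~p) there: u:F, v:T, x:F. ✗
u: no successors, so []<>(~<>~p | ~p) holds vacuously. ✓
v: successors {t, u}; <>(~<>~p | ~p) there: t:T, u:F. ✗
w: successors {x}; <>(~<>~p | ~p) there: x:F. ✗
x: no successors, so []<>(~<>~p | ~p) holds vacuously. ✓
y: no successors, so []<>(~<>~p | ~p) holds vacuously. ✓
Satisfying worlds: {s, u, x, y}.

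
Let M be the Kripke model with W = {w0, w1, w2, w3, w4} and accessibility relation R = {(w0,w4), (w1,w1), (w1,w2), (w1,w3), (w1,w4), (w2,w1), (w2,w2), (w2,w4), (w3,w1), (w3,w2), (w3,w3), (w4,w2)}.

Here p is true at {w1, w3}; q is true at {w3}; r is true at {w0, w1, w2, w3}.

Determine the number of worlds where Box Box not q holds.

2

w0: successors {w4}; Box not q there: w4:T. ✓
w1: successors {w1, w2, w3, w4}; Box not q there: w1:F, w2:T, w3:F, w4:T. ✗
w2: successors {w1, w2, w4}; Box not q there: w1:F, w2:T, w4:T. ✗
w3: successors {w1, w2, w3}; Box not q there: w1:F, w2:T, w3:F. ✗
w4: successors {w2}; Box not q there: w2:T. ✓
Satisfying worlds: {w0, w4}.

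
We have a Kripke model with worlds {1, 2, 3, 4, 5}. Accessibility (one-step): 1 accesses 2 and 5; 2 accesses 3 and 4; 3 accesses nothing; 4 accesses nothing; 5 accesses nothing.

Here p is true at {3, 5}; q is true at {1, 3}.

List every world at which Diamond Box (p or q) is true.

{1, 2}

1: successors {2, 5}; Box (p or q) there: 2:F, 5:T. ✓
2: successors {3, 4}; Box (p or q) there: 3:T, 4:T. ✓
3: no successors, so Diamond Box (p or q) fails. ✗
4: no successors, so Diamond Box (p or q) fails. ✗
5: no successors, so Diamond Box (p or q) fails. ✗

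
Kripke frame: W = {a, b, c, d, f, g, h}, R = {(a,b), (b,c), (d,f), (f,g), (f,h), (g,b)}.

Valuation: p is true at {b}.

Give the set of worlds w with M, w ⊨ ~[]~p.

{a, g}

a: []~p is F. ✓
b: []~p is T. ✗
c: []~p is T. ✗
d: []~p is T. ✗
f: []~p is T. ✗
g: []~p is F. ✓
h: []~p is T. ✗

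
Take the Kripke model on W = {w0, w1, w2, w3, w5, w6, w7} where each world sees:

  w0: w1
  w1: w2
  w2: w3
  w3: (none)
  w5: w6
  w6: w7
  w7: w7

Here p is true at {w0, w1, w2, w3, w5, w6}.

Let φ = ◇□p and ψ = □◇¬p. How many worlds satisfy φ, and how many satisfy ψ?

For ◇□p:
w0: successors {w1}; □p there: w1:T. ✓
w1: successors {w2}; □p there: w2:T. ✓
w2: successors {w3}; □p there: w3:T. ✓
w3: no successors, so ◇□p fails. ✗
w5: successors {w6}; □p there: w6:F. ✗
w6: successors {w7}; □p there: w7:F. ✗
w7: successors {w7}; □p there: w7:F. ✗
— 3 worlds.
For □◇¬p:
w0: successors {w1}; ◇¬p there: w1:F. ✗
w1: successors {w2}; ◇¬p there: w2:F. ✗
w2: successors {w3}; ◇¬p there: w3:F. ✗
w3: no successors, so □◇¬p holds vacuously. ✓
w5: successors {w6}; ◇¬p there: w6:T. ✓
w6: successors {w7}; ◇¬p there: w7:T. ✓
w7: successors {w7}; ◇¬p there: w7:T. ✓
— 4 worlds.

3 and 4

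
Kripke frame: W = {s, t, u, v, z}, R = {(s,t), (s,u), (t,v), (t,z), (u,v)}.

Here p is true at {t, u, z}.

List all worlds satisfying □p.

{s, v, z}

s: successors {t, u}; p there: t:T, u:T. ✓
t: successors {v, z}; p there: v:F, z:T. ✗
u: successors {v}; p there: v:F. ✗
v: no successors, so □p holds vacuously. ✓
z: no successors, so □p holds vacuously. ✓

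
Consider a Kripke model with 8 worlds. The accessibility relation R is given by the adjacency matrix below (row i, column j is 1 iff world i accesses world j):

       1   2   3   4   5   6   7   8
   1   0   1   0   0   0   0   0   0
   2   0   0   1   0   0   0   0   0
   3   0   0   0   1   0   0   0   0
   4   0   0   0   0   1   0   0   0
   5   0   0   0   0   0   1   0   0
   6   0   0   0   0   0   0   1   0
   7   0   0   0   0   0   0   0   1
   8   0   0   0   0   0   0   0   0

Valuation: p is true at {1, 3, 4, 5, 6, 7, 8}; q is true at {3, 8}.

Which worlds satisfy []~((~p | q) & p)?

{1, 3, 4, 5, 6, 8}

1: successors {2}; ~((~p | q) & p) there: 2:T. ✓
2: successors {3}; ~((~p | q) & p) there: 3:F. ✗
3: successors {4}; ~((~p | q) & p) there: 4:T. ✓
4: successors {5}; ~((~p | q) & p) there: 5:T. ✓
5: successors {6}; ~((~p | q) & p) there: 6:T. ✓
6: successors {7}; ~((~p | q) & p) there: 7:T. ✓
7: successors {8}; ~((~p | q) & p) there: 8:F. ✗
8: no successors, so []~((~p | q) & p) holds vacuously. ✓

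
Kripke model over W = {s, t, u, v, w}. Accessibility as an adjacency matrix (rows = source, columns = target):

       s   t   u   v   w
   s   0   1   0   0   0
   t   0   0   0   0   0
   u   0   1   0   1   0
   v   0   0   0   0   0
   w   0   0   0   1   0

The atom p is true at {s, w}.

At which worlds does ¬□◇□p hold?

{s, u, w}

s: □◇□p is F. ✓
t: □◇□p is T. ✗
u: □◇□p is F. ✓
v: □◇□p is T. ✗
w: □◇□p is F. ✓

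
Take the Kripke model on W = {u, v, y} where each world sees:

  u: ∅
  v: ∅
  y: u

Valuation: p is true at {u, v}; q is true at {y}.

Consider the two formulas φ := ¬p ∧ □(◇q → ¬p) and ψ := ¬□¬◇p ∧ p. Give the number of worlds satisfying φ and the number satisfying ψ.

For ¬p ∧ □(◇q → ¬p):
u: ¬p is F, □(◇q → ¬p) is T. ✗
v: ¬p is F, □(◇q → ¬p) is T. ✗
y: ¬p is T, □(◇q → ¬p) is T. ✓
— 1 world.
For ¬□¬◇p ∧ p:
u: ¬□¬◇p is F, p is T. ✗
v: ¬□¬◇p is F, p is T. ✗
y: ¬□¬◇p is F, p is F. ✗
— 0 worlds.

1 and 0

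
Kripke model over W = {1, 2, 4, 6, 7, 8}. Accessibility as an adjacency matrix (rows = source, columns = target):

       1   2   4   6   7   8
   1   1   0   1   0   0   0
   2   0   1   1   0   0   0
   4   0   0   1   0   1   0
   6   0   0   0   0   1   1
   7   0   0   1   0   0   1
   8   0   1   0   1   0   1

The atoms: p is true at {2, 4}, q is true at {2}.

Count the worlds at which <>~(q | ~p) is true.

1: successors {1, 4}; ~(q | ~p) there: 1:F, 4:T. ✓
2: successors {2, 4}; ~(q | ~p) there: 2:F, 4:T. ✓
4: successors {4, 7}; ~(q | ~p) there: 4:T, 7:F. ✓
6: successors {7, 8}; ~(q | ~p) there: 7:F, 8:F. ✗
7: successors {4, 8}; ~(q | ~p) there: 4:T, 8:F. ✓
8: successors {2, 6, 8}; ~(q | ~p) there: 2:F, 6:F, 8:F. ✗
Satisfying worlds: {1, 2, 4, 7}.

4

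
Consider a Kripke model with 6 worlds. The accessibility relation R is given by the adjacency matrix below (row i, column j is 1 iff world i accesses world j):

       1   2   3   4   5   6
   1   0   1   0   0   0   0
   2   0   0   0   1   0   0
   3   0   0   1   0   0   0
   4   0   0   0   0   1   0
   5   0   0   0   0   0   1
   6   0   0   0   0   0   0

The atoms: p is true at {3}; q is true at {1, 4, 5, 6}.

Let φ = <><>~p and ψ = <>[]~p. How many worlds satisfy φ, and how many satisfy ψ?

3 and 4

For <><>~p:
1: successors {2}; <>~p there: 2:T. ✓
2: successors {4}; <>~p there: 4:T. ✓
3: successors {3}; <>~p there: 3:F. ✗
4: successors {5}; <>~p there: 5:T. ✓
5: successors {6}; <>~p there: 6:F. ✗
6: no successors, so <><>~p fails. ✗
— 3 worlds.
For <>[]~p:
1: successors {2}; []~p there: 2:T. ✓
2: successors {4}; []~p there: 4:T. ✓
3: successors {3}; []~p there: 3:F. ✗
4: successors {5}; []~p there: 5:T. ✓
5: successors {6}; []~p there: 6:T. ✓
6: no successors, so <>[]~p fails. ✗
— 4 worlds.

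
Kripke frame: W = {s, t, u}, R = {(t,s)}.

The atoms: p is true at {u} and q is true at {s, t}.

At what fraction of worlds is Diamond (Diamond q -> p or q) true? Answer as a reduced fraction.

s: no successors, so Diamond (Diamond q -> p or q) fails. ✗
t: successors {s}; Diamond q -> p or q there: s:T. ✓
u: no successors, so Diamond (Diamond q -> p or q) fails. ✗
That's 1 of 3 worlds, so 1/3.

1/3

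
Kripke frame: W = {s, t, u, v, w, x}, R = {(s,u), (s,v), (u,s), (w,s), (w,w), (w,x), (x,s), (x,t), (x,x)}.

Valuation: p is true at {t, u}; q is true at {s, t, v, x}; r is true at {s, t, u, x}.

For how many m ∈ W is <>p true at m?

s: successors {u, v}; p there: u:T, v:F. ✓
t: no successors, so <>p fails. ✗
u: successors {s}; p there: s:F. ✗
v: no successors, so <>p fails. ✗
w: successors {s, w, x}; p there: s:F, w:F, x:F. ✗
x: successors {s, t, x}; p there: s:F, t:T, x:F. ✓
Satisfying worlds: {s, x}.

2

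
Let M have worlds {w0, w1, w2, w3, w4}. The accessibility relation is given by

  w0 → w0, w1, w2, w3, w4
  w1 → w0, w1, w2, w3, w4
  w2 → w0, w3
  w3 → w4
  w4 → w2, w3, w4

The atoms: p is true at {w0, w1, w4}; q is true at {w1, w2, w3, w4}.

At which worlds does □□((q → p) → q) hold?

w0: successors {w0, w1, w2, w3, w4}; □((q → p) → q) there: w0:F, w1:F, w2:F, w3:T, w4:T. ✗
w1: successors {w0, w1, w2, w3, w4}; □((q → p) → q) there: w0:F, w1:F, w2:F, w3:T, w4:T. ✗
w2: successors {w0, w3}; □((q → p) → q) there: w0:F, w3:T. ✗
w3: successors {w4}; □((q → p) → q) there: w4:T. ✓
w4: successors {w2, w3, w4}; □((q → p) → q) there: w2:F, w3:T, w4:T. ✗

{w3}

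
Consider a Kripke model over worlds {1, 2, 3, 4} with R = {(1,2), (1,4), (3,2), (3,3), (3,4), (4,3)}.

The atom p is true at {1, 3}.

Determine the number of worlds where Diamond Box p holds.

2

1: successors {2, 4}; Box p there: 2:T, 4:T. ✓
2: no successors, so Diamond Box p fails. ✗
3: successors {2, 3, 4}; Box p there: 2:T, 3:F, 4:T. ✓
4: successors {3}; Box p there: 3:F. ✗
Satisfying worlds: {1, 3}.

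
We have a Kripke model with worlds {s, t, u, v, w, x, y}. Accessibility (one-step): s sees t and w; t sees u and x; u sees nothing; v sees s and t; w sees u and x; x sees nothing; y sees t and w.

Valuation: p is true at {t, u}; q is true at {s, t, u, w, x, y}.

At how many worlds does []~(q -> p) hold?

2

s: successors {t, w}; ~(q -> p) there: t:F, w:T. ✗
t: successors {u, x}; ~(q -> p) there: u:F, x:T. ✗
u: no successors, so []~(q -> p) holds vacuously. ✓
v: successors {s, t}; ~(q -> p) there: s:T, t:F. ✗
w: successors {u, x}; ~(q -> p) there: u:F, x:T. ✗
x: no successors, so []~(q -> p) holds vacuously. ✓
y: successors {t, w}; ~(q -> p) there: t:F, w:T. ✗
Satisfying worlds: {u, x}.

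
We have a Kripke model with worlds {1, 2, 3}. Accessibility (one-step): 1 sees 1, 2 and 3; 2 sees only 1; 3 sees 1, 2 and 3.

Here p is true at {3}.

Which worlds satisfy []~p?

1: successors {1, 2, 3}; ~p there: 1:T, 2:T, 3:F. ✗
2: successors {1}; ~p there: 1:T. ✓
3: successors {1, 2, 3}; ~p there: 1:T, 2:T, 3:F. ✗

{2}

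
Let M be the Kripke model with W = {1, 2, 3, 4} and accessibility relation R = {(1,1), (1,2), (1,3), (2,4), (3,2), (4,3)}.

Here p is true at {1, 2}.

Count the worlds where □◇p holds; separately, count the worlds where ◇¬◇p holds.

For □◇p:
1: successors {1, 2, 3}; ◇p there: 1:T, 2:F, 3:T. ✗
2: successors {4}; ◇p there: 4:F. ✗
3: successors {2}; ◇p there: 2:F. ✗
4: successors {3}; ◇p there: 3:T. ✓
— 1 world.
For ◇¬◇p:
1: successors {1, 2, 3}; ¬◇p there: 1:F, 2:T, 3:F. ✓
2: successors {4}; ¬◇p there: 4:T. ✓
3: successors {2}; ¬◇p there: 2:T. ✓
4: successors {3}; ¬◇p there: 3:F. ✗
— 3 worlds.

1 and 3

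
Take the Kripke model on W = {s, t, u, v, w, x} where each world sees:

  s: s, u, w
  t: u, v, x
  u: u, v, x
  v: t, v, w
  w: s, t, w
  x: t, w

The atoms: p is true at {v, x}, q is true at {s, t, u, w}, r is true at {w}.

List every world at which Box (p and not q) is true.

∅

s: successors {s, u, w}; p and not q there: s:F, u:F, w:F. ✗
t: successors {u, v, x}; p and not q there: u:F, v:T, x:T. ✗
u: successors {u, v, x}; p and not q there: u:F, v:T, x:T. ✗
v: successors {t, v, w}; p and not q there: t:F, v:T, w:F. ✗
w: successors {s, t, w}; p and not q there: s:F, t:F, w:F. ✗
x: successors {t, w}; p and not q there: t:F, w:F. ✗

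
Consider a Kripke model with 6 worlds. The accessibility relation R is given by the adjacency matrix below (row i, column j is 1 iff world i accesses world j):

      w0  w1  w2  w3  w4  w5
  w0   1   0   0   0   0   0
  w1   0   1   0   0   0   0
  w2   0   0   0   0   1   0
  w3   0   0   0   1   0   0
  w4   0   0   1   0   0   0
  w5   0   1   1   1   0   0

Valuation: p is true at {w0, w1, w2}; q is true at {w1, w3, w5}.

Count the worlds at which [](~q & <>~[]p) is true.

1

w0: successors {w0}; ~q & <>~[]p there: w0:F. ✗
w1: successors {w1}; ~q & <>~[]p there: w1:F. ✗
w2: successors {w4}; ~q & <>~[]p there: w4:T. ✓
w3: successors {w3}; ~q & <>~[]p there: w3:F. ✗
w4: successors {w2}; ~q & <>~[]p there: w2:F. ✗
w5: successors {w1, w2, w3}; ~q & <>~[]p there: w1:F, w2:F, w3:F. ✗
Satisfying worlds: {w2}.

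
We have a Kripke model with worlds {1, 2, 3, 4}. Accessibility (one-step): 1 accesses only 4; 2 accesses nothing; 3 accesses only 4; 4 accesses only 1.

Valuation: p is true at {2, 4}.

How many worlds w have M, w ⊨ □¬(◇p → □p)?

1

1: successors {4}; ¬(◇p → □p) there: 4:F. ✗
2: no successors, so □¬(◇p → □p) holds vacuously. ✓
3: successors {4}; ¬(◇p → □p) there: 4:F. ✗
4: successors {1}; ¬(◇p → □p) there: 1:F. ✗
Satisfying worlds: {2}.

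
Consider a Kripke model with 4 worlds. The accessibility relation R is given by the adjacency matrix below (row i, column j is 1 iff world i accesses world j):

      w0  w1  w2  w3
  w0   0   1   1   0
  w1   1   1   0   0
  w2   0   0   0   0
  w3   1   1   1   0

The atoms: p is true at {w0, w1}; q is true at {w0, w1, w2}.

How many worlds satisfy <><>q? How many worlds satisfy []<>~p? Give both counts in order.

For <><>q:
w0: successors {w1, w2}; <>q there: w1:T, w2:F. ✓
w1: successors {w0, w1}; <>q there: w0:T, w1:T. ✓
w2: no successors, so <><>q fails. ✗
w3: successors {w0, w1, w2}; <>q there: w0:T, w1:T, w2:F. ✓
— 3 worlds.
For []<>~p:
w0: successors {w1, w2}; <>~p there: w1:F, w2:F. ✗
w1: successors {w0, w1}; <>~p there: w0:T, w1:F. ✗
w2: no successors, so []<>~p holds vacuously. ✓
w3: successors {w0, w1, w2}; <>~p there: w0:T, w1:F, w2:F. ✗
— 1 world.

3 and 1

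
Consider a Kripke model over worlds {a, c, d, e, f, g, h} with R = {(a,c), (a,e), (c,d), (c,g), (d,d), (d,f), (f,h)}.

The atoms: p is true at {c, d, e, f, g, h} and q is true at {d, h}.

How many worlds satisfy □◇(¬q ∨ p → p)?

4

a: successors {c, e}; ◇(¬q ∨ p → p) there: c:T, e:F. ✗
c: successors {d, g}; ◇(¬q ∨ p → p) there: d:T, g:F. ✗
d: successors {d, f}; ◇(¬q ∨ p → p) there: d:T, f:T. ✓
e: no successors, so □◇(¬q ∨ p → p) holds vacuously. ✓
f: successors {h}; ◇(¬q ∨ p → p) there: h:F. ✗
g: no successors, so □◇(¬q ∨ p → p) holds vacuously. ✓
h: no successors, so □◇(¬q ∨ p → p) holds vacuously. ✓
Satisfying worlds: {d, e, g, h}.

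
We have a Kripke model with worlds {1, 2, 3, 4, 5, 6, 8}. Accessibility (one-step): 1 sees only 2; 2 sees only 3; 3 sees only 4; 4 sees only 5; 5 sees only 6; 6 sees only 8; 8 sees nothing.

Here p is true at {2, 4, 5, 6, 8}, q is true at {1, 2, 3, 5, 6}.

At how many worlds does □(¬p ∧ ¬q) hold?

1

1: successors {2}; ¬p ∧ ¬q there: 2:F. ✗
2: successors {3}; ¬p ∧ ¬q there: 3:F. ✗
3: successors {4}; ¬p ∧ ¬q there: 4:F. ✗
4: successors {5}; ¬p ∧ ¬q there: 5:F. ✗
5: successors {6}; ¬p ∧ ¬q there: 6:F. ✗
6: successors {8}; ¬p ∧ ¬q there: 8:F. ✗
8: no successors, so □(¬p ∧ ¬q) holds vacuously. ✓
Satisfying worlds: {8}.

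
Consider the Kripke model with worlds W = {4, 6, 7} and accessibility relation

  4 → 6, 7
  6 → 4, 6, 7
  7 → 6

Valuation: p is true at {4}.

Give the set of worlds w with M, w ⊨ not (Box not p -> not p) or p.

{4}

4: not (Box not p -> not p) is T, p is T. ✓
6: not (Box not p -> not p) is F, p is F. ✗
7: not (Box not p -> not p) is F, p is F. ✗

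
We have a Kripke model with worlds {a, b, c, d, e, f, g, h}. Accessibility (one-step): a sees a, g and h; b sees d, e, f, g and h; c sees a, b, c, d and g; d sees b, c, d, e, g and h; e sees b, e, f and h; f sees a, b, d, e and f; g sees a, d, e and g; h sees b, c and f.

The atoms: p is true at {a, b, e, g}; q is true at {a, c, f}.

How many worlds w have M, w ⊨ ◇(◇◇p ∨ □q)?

8

a: successors {a, g, h}; ◇◇p ∨ □q there: a:T, g:T, h:T. ✓
b: successors {d, e, f, g, h}; ◇◇p ∨ □q there: d:T, e:T, f:T, g:T, h:T. ✓
c: successors {a, b, c, d, g}; ◇◇p ∨ □q there: a:T, b:T, c:T, d:T, g:T. ✓
d: successors {b, c, d, e, g, h}; ◇◇p ∨ □q there: b:T, c:T, d:T, e:T, g:T, h:T. ✓
e: successors {b, e, f, h}; ◇◇p ∨ □q there: b:T, e:T, f:T, h:T. ✓
f: successors {a, b, d, e, f}; ◇◇p ∨ □q there: a:T, b:T, d:T, e:T, f:T. ✓
g: successors {a, d, e, g}; ◇◇p ∨ □q there: a:T, d:T, e:T, g:T. ✓
h: successors {b, c, f}; ◇◇p ∨ □q there: b:T, c:T, f:T. ✓
Satisfying worlds: {a, b, c, d, e, f, g, h}.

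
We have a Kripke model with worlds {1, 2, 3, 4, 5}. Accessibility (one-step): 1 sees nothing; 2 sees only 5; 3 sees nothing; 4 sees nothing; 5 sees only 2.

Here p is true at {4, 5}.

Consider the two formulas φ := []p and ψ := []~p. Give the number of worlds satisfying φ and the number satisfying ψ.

4 and 4

For []p:
1: no successors, so []p holds vacuously. ✓
2: successors {5}; p there: 5:T. ✓
3: no successors, so []p holds vacuously. ✓
4: no successors, so []p holds vacuously. ✓
5: successors {2}; p there: 2:F. ✗
— 4 worlds.
For []~p:
1: no successors, so []~p holds vacuously. ✓
2: successors {5}; ~p there: 5:F. ✗
3: no successors, so []~p holds vacuously. ✓
4: no successors, so []~p holds vacuously. ✓
5: successors {2}; ~p there: 2:T. ✓
— 4 worlds.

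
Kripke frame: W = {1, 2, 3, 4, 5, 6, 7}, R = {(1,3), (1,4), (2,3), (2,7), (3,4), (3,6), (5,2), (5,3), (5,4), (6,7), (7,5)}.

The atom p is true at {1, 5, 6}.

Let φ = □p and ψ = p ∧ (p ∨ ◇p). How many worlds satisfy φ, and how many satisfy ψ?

2 and 3

For □p:
1: successors {3, 4}; p there: 3:F, 4:F. ✗
2: successors {3, 7}; p there: 3:F, 7:F. ✗
3: successors {4, 6}; p there: 4:F, 6:T. ✗
4: no successors, so □p holds vacuously. ✓
5: successors {2, 3, 4}; p there: 2:F, 3:F, 4:F. ✗
6: successors {7}; p there: 7:F. ✗
7: successors {5}; p there: 5:T. ✓
— 2 worlds.
For p ∧ (p ∨ ◇p):
1: p is T, p ∨ ◇p is T. ✓
2: p is F, p ∨ ◇p is F. ✗
3: p is F, p ∨ ◇p is T. ✗
4: p is F, p ∨ ◇p is F. ✗
5: p is T, p ∨ ◇p is T. ✓
6: p is T, p ∨ ◇p is T. ✓
7: p is F, p ∨ ◇p is T. ✗
— 3 worlds.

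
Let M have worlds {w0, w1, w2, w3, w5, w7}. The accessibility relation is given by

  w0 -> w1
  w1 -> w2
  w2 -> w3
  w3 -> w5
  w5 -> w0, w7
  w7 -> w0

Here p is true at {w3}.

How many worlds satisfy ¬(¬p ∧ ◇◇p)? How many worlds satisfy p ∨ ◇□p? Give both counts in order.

For ¬(¬p ∧ ◇◇p):
w0: ¬p ∧ ◇◇p is F. ✓
w1: ¬p ∧ ◇◇p is T. ✗
w2: ¬p ∧ ◇◇p is F. ✓
w3: ¬p ∧ ◇◇p is F. ✓
w5: ¬p ∧ ◇◇p is F. ✓
w7: ¬p ∧ ◇◇p is F. ✓
— 5 worlds.
For p ∨ ◇□p:
w0: p is F, ◇□p is F. ✗
w1: p is F, ◇□p is T. ✓
w2: p is F, ◇□p is F. ✗
w3: p is T, ◇□p is F. ✓
w5: p is F, ◇□p is F. ✗
w7: p is F, ◇□p is F. ✗
— 2 worlds.

5 and 2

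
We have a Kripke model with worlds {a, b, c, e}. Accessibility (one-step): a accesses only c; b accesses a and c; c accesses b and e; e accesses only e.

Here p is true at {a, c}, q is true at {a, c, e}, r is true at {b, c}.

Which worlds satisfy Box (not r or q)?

a: successors {c}; not r or q there: c:T. ✓
b: successors {a, c}; not r or q there: a:T, c:T. ✓
c: successors {b, e}; not r or q there: b:F, e:T. ✗
e: successors {e}; not r or q there: e:T. ✓

{a, b, e}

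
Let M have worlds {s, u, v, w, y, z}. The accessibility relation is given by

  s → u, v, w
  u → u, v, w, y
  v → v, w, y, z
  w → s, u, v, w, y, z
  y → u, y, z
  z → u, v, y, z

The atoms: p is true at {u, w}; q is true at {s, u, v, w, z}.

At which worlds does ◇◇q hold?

{s, u, v, w, y, z}

s: successors {u, v, w}; ◇q there: u:T, v:T, w:T. ✓
u: successors {u, v, w, y}; ◇q there: u:T, v:T, w:T, y:T. ✓
v: successors {v, w, y, z}; ◇q there: v:T, w:T, y:T, z:T. ✓
w: successors {s, u, v, w, y, z}; ◇q there: s:T, u:T, v:T, w:T, y:T, z:T. ✓
y: successors {u, y, z}; ◇q there: u:T, y:T, z:T. ✓
z: successors {u, v, y, z}; ◇q there: u:T, v:T, y:T, z:T. ✓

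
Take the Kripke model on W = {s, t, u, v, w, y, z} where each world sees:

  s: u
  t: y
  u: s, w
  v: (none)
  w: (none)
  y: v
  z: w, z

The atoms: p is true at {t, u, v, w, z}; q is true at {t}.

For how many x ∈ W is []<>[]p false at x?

s: successors {u}; <>[]p there: u:T. ✓
t: successors {y}; <>[]p there: y:T. ✓
u: successors {s, w}; <>[]p there: s:F, w:F. ✗
v: no successors, so []<>[]p holds vacuously. ✓
w: no successors, so []<>[]p holds vacuously. ✓
y: successors {v}; <>[]p there: v:F. ✗
z: successors {w, z}; <>[]p there: w:F, z:T. ✗
Satisfying worlds: {s, t, v, w}.
So []<>[]p fails at the other 3 worlds.

3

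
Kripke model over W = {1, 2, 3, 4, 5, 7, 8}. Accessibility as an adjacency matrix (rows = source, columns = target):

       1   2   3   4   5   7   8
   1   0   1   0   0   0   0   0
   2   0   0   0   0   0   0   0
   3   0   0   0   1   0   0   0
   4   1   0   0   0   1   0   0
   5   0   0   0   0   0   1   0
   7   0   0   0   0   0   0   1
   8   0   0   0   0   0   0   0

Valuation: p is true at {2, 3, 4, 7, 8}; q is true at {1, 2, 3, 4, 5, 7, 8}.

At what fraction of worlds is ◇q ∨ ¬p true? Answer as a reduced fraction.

5/7

1: ◇q is T, ¬p is T. ✓
2: ◇q is F, ¬p is F. ✗
3: ◇q is T, ¬p is F. ✓
4: ◇q is T, ¬p is F. ✓
5: ◇q is T, ¬p is T. ✓
7: ◇q is T, ¬p is F. ✓
8: ◇q is F, ¬p is F. ✗
That's 5 of 7 worlds, so 5/7.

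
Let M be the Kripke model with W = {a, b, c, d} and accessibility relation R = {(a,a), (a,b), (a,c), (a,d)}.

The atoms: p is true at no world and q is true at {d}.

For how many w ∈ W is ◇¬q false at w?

a: successors {a, b, c, d}; ¬q there: a:T, b:T, c:T, d:F. ✓
b: no successors, so ◇¬q fails. ✗
c: no successors, so ◇¬q fails. ✗
d: no successors, so ◇¬q fails. ✗
Satisfying worlds: {a}.
So ◇¬q fails at the other 3 worlds.

3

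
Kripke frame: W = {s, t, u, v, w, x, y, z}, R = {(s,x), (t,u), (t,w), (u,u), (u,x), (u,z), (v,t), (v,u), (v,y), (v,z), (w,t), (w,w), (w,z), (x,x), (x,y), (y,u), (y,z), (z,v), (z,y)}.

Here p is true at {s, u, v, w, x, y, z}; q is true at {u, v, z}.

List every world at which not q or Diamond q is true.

{s, t, u, v, w, x, y, z}

s: not q is T, Diamond q is F. ✓
t: not q is T, Diamond q is T. ✓
u: not q is F, Diamond q is T. ✓
v: not q is F, Diamond q is T. ✓
w: not q is T, Diamond q is T. ✓
x: not q is T, Diamond q is F. ✓
y: not q is T, Diamond q is T. ✓
z: not q is F, Diamond q is T. ✓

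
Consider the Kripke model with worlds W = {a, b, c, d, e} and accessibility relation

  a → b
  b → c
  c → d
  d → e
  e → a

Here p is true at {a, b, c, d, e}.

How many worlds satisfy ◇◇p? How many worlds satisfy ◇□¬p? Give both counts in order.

5 and 0

For ◇◇p:
a: successors {b}; ◇p there: b:T. ✓
b: successors {c}; ◇p there: c:T. ✓
c: successors {d}; ◇p there: d:T. ✓
d: successors {e}; ◇p there: e:T. ✓
e: successors {a}; ◇p there: a:T. ✓
— 5 worlds.
For ◇□¬p:
a: successors {b}; □¬p there: b:F. ✗
b: successors {c}; □¬p there: c:F. ✗
c: successors {d}; □¬p there: d:F. ✗
d: successors {e}; □¬p there: e:F. ✗
e: successors {a}; □¬p there: a:F. ✗
— 0 worlds.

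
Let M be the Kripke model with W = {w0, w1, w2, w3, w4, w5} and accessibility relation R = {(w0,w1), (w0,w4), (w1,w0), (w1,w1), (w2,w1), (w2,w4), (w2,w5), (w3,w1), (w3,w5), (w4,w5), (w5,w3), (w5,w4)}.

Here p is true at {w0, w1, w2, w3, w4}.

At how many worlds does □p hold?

3

w0: successors {w1, w4}; p there: w1:T, w4:T. ✓
w1: successors {w0, w1}; p there: w0:T, w1:T. ✓
w2: successors {w1, w4, w5}; p there: w1:T, w4:T, w5:F. ✗
w3: successors {w1, w5}; p there: w1:T, w5:F. ✗
w4: successors {w5}; p there: w5:F. ✗
w5: successors {w3, w4}; p there: w3:T, w4:T. ✓
Satisfying worlds: {w0, w1, w5}.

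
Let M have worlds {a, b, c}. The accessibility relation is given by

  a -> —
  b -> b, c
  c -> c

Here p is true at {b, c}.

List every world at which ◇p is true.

a: no successors, so ◇p fails. ✗
b: successors {b, c}; p there: b:T, c:T. ✓
c: successors {c}; p there: c:T. ✓

{b, c}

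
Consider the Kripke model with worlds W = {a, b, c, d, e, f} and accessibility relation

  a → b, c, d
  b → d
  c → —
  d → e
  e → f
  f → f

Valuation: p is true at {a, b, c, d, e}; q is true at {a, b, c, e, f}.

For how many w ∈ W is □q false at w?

2

a: successors {b, c, d}; q there: b:T, c:T, d:F. ✗
b: successors {d}; q there: d:F. ✗
c: no successors, so □q holds vacuously. ✓
d: successors {e}; q there: e:T. ✓
e: successors {f}; q there: f:T. ✓
f: successors {f}; q there: f:T. ✓
Satisfying worlds: {c, d, e, f}.
So □q fails at the other 2 worlds.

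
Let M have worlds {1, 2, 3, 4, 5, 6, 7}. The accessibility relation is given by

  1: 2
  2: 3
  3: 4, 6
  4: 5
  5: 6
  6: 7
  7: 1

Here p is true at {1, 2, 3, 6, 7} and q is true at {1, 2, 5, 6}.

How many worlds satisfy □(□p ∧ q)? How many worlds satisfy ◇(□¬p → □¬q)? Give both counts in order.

For □(□p ∧ q):
1: successors {2}; □p ∧ q there: 2:T. ✓
2: successors {3}; □p ∧ q there: 3:F. ✗
3: successors {4, 6}; □p ∧ q there: 4:F, 6:T. ✗
4: successors {5}; □p ∧ q there: 5:T. ✓
5: successors {6}; □p ∧ q there: 6:T. ✓
6: successors {7}; □p ∧ q there: 7:F. ✗
7: successors {1}; □p ∧ q there: 1:T. ✓
— 4 worlds.
For ◇(□¬p → □¬q):
1: successors {2}; □¬p → □¬q there: 2:T. ✓
2: successors {3}; □¬p → □¬q there: 3:T. ✓
3: successors {4, 6}; □¬p → □¬q there: 4:F, 6:T. ✓
4: successors {5}; □¬p → □¬q there: 5:T. ✓
5: successors {6}; □¬p → □¬q there: 6:T. ✓
6: successors {7}; □¬p → □¬q there: 7:T. ✓
7: successors {1}; □¬p → □¬q there: 1:T. ✓
— 7 worlds.

4 and 7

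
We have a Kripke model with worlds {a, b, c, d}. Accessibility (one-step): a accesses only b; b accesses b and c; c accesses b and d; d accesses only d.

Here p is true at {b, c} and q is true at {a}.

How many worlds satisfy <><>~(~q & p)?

a: successors {b}; <>~(~q & p) there: b:F. ✗
b: successors {b, c}; <>~(~q & p) there: b:F, c:T. ✓
c: successors {b, d}; <>~(~q & p) there: b:F, d:T. ✓
d: successors {d}; <>~(~q & p) there: d:T. ✓
Satisfying worlds: {b, c, d}.

3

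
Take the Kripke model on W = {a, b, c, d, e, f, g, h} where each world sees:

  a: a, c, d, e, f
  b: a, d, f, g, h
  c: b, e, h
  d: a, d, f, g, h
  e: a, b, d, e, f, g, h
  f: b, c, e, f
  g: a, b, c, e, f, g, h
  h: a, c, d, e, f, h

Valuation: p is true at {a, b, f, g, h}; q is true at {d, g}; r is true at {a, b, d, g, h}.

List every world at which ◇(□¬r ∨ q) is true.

a: successors {a, c, d, e, f}; □¬r ∨ q there: a:F, c:F, d:T, e:F, f:F. ✓
b: successors {a, d, f, g, h}; □¬r ∨ q there: a:F, d:T, f:F, g:T, h:F. ✓
c: successors {b, e, h}; □¬r ∨ q there: b:F, e:F, h:F. ✗
d: successors {a, d, f, g, h}; □¬r ∨ q there: a:F, d:T, f:F, g:T, h:F. ✓
e: successors {a, b, d, e, f, g, h}; □¬r ∨ q there: a:F, b:F, d:T, e:F, f:F, g:T, h:F. ✓
f: successors {b, c, e, f}; □¬r ∨ q there: b:F, c:F, e:F, f:F. ✗
g: successors {a, b, c, e, f, g, h}; □¬r ∨ q there: a:F, b:F, c:F, e:F, f:F, g:T, h:F. ✓
h: successors {a, c, d, e, f, h}; □¬r ∨ q there: a:F, c:F, d:T, e:F, f:F, h:F. ✓

{a, b, d, e, g, h}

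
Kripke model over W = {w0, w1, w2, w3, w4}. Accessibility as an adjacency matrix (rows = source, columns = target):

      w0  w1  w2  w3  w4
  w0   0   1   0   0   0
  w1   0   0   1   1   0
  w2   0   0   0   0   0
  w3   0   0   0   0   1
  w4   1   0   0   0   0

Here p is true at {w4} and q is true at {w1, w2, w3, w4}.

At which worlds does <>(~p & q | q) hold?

w0: successors {w1}; ~p & q | q there: w1:T. ✓
w1: successors {w2, w3}; ~p & q | q there: w2:T, w3:T. ✓
w2: no successors, so <>(~p & q | q) fails. ✗
w3: successors {w4}; ~p & q | q there: w4:T. ✓
w4: successors {w0}; ~p & q | q there: w0:F. ✗

{w0, w1, w3}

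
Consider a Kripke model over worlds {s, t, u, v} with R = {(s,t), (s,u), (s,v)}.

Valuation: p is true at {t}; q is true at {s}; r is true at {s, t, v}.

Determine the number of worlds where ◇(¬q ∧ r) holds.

s: successors {t, u, v}; ¬q ∧ r there: t:T, u:F, v:T. ✓
t: no successors, so ◇(¬q ∧ r) fails. ✗
u: no successors, so ◇(¬q ∧ r) fails. ✗
v: no successors, so ◇(¬q ∧ r) fails. ✗
Satisfying worlds: {s}.

1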